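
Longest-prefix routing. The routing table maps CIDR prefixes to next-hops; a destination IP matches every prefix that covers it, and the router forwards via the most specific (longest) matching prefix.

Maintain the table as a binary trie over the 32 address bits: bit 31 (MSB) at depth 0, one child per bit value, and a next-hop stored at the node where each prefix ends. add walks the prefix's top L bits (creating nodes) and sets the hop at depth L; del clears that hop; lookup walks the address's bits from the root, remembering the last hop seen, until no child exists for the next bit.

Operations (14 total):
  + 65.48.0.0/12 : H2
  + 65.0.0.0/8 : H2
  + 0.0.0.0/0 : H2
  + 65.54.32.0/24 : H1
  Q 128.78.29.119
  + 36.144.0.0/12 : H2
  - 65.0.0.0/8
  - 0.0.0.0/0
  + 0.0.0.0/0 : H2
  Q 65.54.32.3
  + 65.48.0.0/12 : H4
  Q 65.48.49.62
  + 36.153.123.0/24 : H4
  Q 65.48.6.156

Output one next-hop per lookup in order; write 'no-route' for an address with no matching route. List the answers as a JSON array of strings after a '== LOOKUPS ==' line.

Apply in order:
  + 65.48.0.0/12 (H2) depth=12
  + 65.0.0.0/8 (H2) depth=8
  + 0.0.0.0/0 (H2) depth=0
  + 65.54.32.0/24 (H1) depth=24
  ? 128.78.29.119  path d0:H2  best=H2
  + 36.144.0.0/12 (H2) depth=12
  del 65.0.0.0/8 (clear depth 8)
  del 0.0.0.0/0 (clear depth 0)
  + 0.0.0.0/0 (H2) depth=0
  ? 65.54.32.3  path d0:H2→d1:-→d2:-→d3:-→d4:-→d5:-→d6:-→d7:-→d8:-→d9:-→d10:-→d11:-→d12:H2→d13:-→d14:-→d15:-→d16:-→d17:-→d18:-→d19:-→d20:-→d21:-→d22:-→d23:-→d24:H1  best=H1
  + 65.48.0.0/12 (H4) depth=12
  ? 65.48.49.62  path d0:H2→d1:-→d2:-→d3:-→d4:-→d5:-→d6:-→d7:-→d8:-→d9:-→d10:-→d11:-→d12:H4→d13:-  best=H4
  + 36.153.123.0/24 (H4) depth=24
  ? 65.48.6.156  path d0:H2→d1:-→d2:-→d3:-→d4:-→d5:-→d6:-→d7:-→d8:-→d9:-→d10:-→d11:-→d12:H4→d13:-  best=H4

== LOOKUPS ==
["H2","H1","H4","H4"]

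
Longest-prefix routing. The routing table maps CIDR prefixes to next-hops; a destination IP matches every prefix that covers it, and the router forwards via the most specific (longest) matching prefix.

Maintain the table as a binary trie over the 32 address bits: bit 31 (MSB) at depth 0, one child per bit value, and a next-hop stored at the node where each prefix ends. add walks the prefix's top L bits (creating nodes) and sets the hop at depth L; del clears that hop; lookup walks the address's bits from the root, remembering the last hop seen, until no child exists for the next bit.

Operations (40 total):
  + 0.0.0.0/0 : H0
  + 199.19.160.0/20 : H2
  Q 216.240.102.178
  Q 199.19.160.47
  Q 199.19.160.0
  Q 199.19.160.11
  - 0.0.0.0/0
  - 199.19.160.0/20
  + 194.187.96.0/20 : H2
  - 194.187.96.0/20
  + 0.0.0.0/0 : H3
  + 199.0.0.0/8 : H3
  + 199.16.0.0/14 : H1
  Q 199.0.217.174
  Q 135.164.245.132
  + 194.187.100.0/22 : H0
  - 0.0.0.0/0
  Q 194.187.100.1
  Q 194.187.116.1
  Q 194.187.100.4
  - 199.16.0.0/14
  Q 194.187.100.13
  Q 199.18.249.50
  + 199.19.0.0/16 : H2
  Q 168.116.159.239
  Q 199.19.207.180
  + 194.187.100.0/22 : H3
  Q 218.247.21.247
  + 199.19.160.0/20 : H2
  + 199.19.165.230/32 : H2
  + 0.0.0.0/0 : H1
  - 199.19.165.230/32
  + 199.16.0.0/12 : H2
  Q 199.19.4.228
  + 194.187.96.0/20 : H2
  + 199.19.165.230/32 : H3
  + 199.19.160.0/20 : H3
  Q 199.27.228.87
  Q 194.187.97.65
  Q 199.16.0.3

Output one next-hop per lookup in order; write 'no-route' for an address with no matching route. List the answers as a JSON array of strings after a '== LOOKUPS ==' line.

Process each operation:
  add 0.0.0.0/0 -> H0 at depth 0
  add 199.19.160.0/20 -> H2 at depth 20
  ? 216.240.102.178  path d0:H0→d1:-→d2:-→d3:-  best=H0
  ? 199.19.160.47  path d0:H0→d1:-→d2:-→d3:-→d4:-→d5:-→d6:-→d7:-→d8:-→d9:-→d10:-→d11:-→d12:-→d13:-→d14:-→d15:-→d16:-→d17:-→d18:-→d19:-→d20:H2  best=H2
  ? 199.19.160.0  path d0:H0→d1:-→d2:-→d3:-→d4:-→d5:-→d6:-→d7:-→d8:-→d9:-→d10:-→d11:-→d12:-→d13:-→d14:-→d15:-→d16:-→d17:-→d18:-→d19:-→d20:H2  best=H2
  ? 199.19.160.11  path d0:H0→d1:-→d2:-→d3:-→d4:-→d5:-→d6:-→d7:-→d8:-→d9:-→d10:-→d11:-→d12:-→d13:-→d14:-→d15:-→d16:-→d17:-→d18:-→d19:-→d20:H2  best=H2
  del 0.0.0.0/0 (clear depth 0)
  del 199.19.160.0/20 (clear depth 20)
  add 194.187.96.0/20 -> H2 at depth 20
  del 194.187.96.0/20 (clear depth 20)
  add 0.0.0.0/0 -> H3 at depth 0
  add 199.0.0.0/8 -> H3 at depth 8
  add 199.16.0.0/14 -> H1 at depth 14
  ? 199.0.217.174  path d0:H3→d1:-→d2:-→d3:-→d4:-→d5:-→d6:-→d7:-→d8:H3→d9:-→d10:-→d11:-  best=H3
  ? 135.164.245.132  path d0:H3→d1:-  best=H3
  add 194.187.100.0/22 -> H0 at depth 22
  del 0.0.0.0/0 (clear depth 0)
  ? 194.187.100.1  path d0:-→d1:-→d2:-→d3:-→d4:-→d5:-→d6:-→d7:-→d8:-→d9:-→d10:-→d11:-→d12:-→d13:-→d14:-→d15:-→d16:-→d17:-→d18:-→d19:-→d20:-→d21:-→d22:H0  best=H0
  ? 194.187.116.1  path d0:-→d1:-→d2:-→d3:-→d4:-→d5:-→d6:-→d7:-→d8:-→d9:-→d10:-→d11:-→d12:-→d13:-→d14:-→d15:-→d16:-→d17:-→d18:-→d19:-  best=no-route
  ? 194.187.100.4  path d0:-→d1:-→d2:-→d3:-→d4:-→d5:-→d6:-→d7:-→d8:-→d9:-→d10:-→d11:-→d12:-→d13:-→d14:-→d15:-→d16:-→d17:-→d18:-→d19:-→d20:-→d21:-→d22:H0  best=H0
  del 199.16.0.0/14 (clear depth 14)
  ? 194.187.100.13  path d0:-→d1:-→d2:-→d3:-→d4:-→d5:-→d6:-→d7:-→d8:-→d9:-→d10:-→d11:-→d12:-→d13:-→d14:-→d15:-→d16:-→d17:-→d18:-→d19:-→d20:-→d21:-→d22:H0  best=H0
  ? 199.18.249.50  path d0:-→d1:-→d2:-→d3:-→d4:-→d5:-→d6:-→d7:-→d8:H3→d9:-→d10:-→d11:-→d12:-→d13:-→d14:-→d15:-  best=H3
  add 199.19.0.0/16 -> H2 at depth 16
  ? 168.116.159.239  path d0:-→d1:-  best=no-route
  ? 199.19.207.180  path d0:-→d1:-→d2:-→d3:-→d4:-→d5:-→d6:-→d7:-→d8:H3→d9:-→d10:-→d11:-→d12:-→d13:-→d14:-→d15:-→d16:H2→d17:-  best=H2
  add 194.187.100.0/22 -> H3 at depth 22
  ? 218.247.21.247  path d0:-→d1:-→d2:-→d3:-  best=no-route
  add 199.19.160.0/20 -> H2 at depth 20
  add 199.19.165.230/32 -> H2 at depth 32
  add 0.0.0.0/0 -> H1 at depth 0
  del 199.19.165.230/32 (clear depth 32)
  add 199.16.0.0/12 -> H2 at depth 12
  ? 199.19.4.228  path d0:H1→d1:-→d2:-→d3:-→d4:-→d5:-→d6:-→d7:-→d8:H3→d9:-→d10:-→d11:-→d12:H2→d13:-→d14:-→d15:-→d16:H2  best=H2
  add 194.187.96.0/20 -> H2 at depth 20
  add 199.19.165.230/32 -> H3 at depth 32
  add 199.19.160.0/20 -> H3 at depth 20
  ? 199.27.228.87  path d0:H1→d1:-→d2:-→d3:-→d4:-→d5:-→d6:-→d7:-→d8:H3→d9:-→d10:-→d11:-→d12:H2  best=H2
  ? 194.187.97.65  path d0:H1→d1:-→d2:-→d3:-→d4:-→d5:-→d6:-→d7:-→d8:-→d9:-→d10:-→d11:-→d12:-→d13:-→d14:-→d15:-→d16:-→d17:-→d18:-→d19:-→d20:H2→d21:-  best=H2
  ? 199.16.0.3  path d0:H1→d1:-→d2:-→d3:-→d4:-→d5:-→d6:-→d7:-→d8:H3→d9:-→d10:-→d11:-→d12:H2→d13:-→d14:-  best=H2

== LOOKUPS ==
["H0","H2","H2","H2","H3","H3","H0","no-route","H0","H0","H3","no-route","H2","no-route","H2","H2","H2","H2"]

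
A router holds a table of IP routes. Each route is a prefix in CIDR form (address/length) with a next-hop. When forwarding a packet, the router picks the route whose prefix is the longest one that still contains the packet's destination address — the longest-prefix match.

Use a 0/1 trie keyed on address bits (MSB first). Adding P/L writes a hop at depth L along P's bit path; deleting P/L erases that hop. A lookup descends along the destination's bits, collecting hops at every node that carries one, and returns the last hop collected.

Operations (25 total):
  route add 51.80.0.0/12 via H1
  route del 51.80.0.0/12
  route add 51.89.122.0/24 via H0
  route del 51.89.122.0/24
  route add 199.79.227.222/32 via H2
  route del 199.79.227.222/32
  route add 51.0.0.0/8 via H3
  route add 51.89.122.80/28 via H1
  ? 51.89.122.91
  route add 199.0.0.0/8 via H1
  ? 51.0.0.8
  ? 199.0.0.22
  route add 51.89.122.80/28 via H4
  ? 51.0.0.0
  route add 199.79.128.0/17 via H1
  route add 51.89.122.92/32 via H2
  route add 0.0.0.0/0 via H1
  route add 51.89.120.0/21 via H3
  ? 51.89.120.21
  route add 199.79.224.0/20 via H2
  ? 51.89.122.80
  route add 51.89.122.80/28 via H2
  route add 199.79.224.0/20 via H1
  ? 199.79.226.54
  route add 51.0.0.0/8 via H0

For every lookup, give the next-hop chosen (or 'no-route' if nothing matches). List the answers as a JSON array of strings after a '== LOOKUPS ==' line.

Trace:
  add 51.80.0.0/12 -> H1 at depth 12
  - 51.80.0.0/12 clear@12
  add 51.89.122.0/24 -> H0 at depth 24
  - 51.89.122.0/24 clear@24
  add 199.79.227.222/32 -> H2 at depth 32
  - 199.79.227.222/32 clear@32
  add 51.0.0.0/8 -> H3 at depth 8
  add 51.89.122.80/28 -> H1 at depth 28
  lookup 51.89.122.91: bits 0011001101011001011110100101 walk d0:-→d1:-→d2:-→d3:-→d4:-→d5:-→d6:-→d7:-→d8:H3→d9:-→d10:-→d11:-→d12:-→d13:-→d14:-→d15:-→d16:-→d17:-→d18:-→d19:-→d20:-→d21:-→d22:-→d23:-→d24:-→d25:-→d26:-→d27:-→d28:H1 -> H1
  add 199.0.0.0/8 -> H1 at depth 8
  lookup 51.0.0.8: bits 001100110 walk d0:-→d1:-→d2:-→d3:-→d4:-→d5:-→d6:-→d7:-→d8:H3→d9:- -> H3
  lookup 199.0.0.22: bits 110001110 walk d0:-→d1:-→d2:-→d3:-→d4:-→d5:-→d6:-→d7:-→d8:H1→d9:- -> H1
  add 51.89.122.80/28 -> H4 at depth 28
  lookup 51.0.0.0: bits 001100110 walk d0:-→d1:-→d2:-→d3:-→d4:-→d5:-→d6:-→d7:-→d8:H3→d9:- -> H3
  add 199.79.128.0/17 -> H1 at depth 17
  add 51.89.122.92/32 -> H2 at depth 32
  add 0.0.0.0/0 -> H1 at depth 0
  add 51.89.120.0/21 -> H3 at depth 21
  lookup 51.89.120.21: bits 0011001101011001011110 walk d0:H1→d1:-→d2:-→d3:-→d4:-→d5:-→d6:-→d7:-→d8:H3→d9:-→d10:-→d11:-→d12:-→d13:-→d14:-→d15:-→d16:-→d17:-→d18:-→d19:-→d20:-→d21:H3→d22:- -> H3
  add 199.79.224.0/20 -> H2 at depth 20
  lookup 51.89.122.80: bits 0011001101011001011110100101 walk d0:H1→d1:-→d2:-→d3:-→d4:-→d5:-→d6:-→d7:-→d8:H3→d9:-→d10:-→d11:-→d12:-→d13:-→d14:-→d15:-→d16:-→d17:-→d18:-→d19:-→d20:-→d21:H3→d22:-→d23:-→d24:-→d25:-→d26:-→d27:-→d28:H4 -> H4
  add 51.89.122.80/28 -> H2 at depth 28
  add 199.79.224.0/20 -> H1 at depth 20
  lookup 199.79.226.54: bits 11000111010011111110001 walk d0:H1→d1:-→d2:-→d3:-→d4:-→d5:-→d6:-→d7:-→d8:H1→d9:-→d10:-→d11:-→d12:-→d13:-→d14:-→d15:-→d16:-→d17:H1→d18:-→d19:-→d20:H1→d21:-→d22:-→d23:- -> H1
  add 51.0.0.0/8 -> H0 at depth 8

== LOOKUPS ==
["H1","H3","H1","H3","H3","H4","H1"]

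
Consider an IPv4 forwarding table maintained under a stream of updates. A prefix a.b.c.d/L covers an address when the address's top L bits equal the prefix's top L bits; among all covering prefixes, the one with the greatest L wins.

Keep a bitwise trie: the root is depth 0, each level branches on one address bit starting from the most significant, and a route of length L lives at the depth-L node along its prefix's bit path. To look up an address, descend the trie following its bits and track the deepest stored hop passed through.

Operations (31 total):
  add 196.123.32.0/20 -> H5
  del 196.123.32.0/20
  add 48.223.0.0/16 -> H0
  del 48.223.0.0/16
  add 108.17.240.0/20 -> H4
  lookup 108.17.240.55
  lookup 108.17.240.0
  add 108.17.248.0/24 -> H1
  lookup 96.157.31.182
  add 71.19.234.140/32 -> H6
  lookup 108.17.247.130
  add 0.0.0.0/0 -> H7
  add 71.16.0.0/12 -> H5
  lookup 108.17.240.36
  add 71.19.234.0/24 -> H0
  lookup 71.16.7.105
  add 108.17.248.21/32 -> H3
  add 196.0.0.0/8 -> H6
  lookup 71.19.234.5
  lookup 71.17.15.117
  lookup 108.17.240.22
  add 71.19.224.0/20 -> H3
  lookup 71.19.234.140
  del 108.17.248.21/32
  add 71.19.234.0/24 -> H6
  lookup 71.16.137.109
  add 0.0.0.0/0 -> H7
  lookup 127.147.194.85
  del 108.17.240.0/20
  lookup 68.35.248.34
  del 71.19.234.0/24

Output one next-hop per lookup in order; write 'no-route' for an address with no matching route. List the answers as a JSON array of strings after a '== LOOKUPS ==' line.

Trace:
  + 196.123.32.0/20 (H5) depth=20
  - 196.123.32.0/20 clear@20
  + 48.223.0.0/16 (H0) depth=16
  - 48.223.0.0/16 clear@16
  + 108.17.240.0/20 (H4) depth=20
  Q 108.17.240.55: descend 01101100000100011111 ; hops seen [H4] ; pick H4
  Q 108.17.240.0: descend 01101100000100011111 ; hops seen [H4] ; pick H4
  + 108.17.248.0/24 (H1) depth=24
  Q 96.157.31.182: descend 0110 ; hops seen [∅] ; pick no-route
  + 71.19.234.140/32 (H6) depth=32
  Q 108.17.247.130: descend 01101100000100011111 ; hops seen [H4] ; pick H4
  + 0.0.0.0/0 (H7) depth=0
  + 71.16.0.0/12 (H5) depth=12
  Q 108.17.240.36: descend 01101100000100011111 ; hops seen [H7,H4] ; pick H4
  + 71.19.234.0/24 (H0) depth=24
  Q 71.16.7.105: descend 01000111000100 ; hops seen [H7,H5] ; pick H5
  + 108.17.248.21/32 (H3) depth=32
  + 196.0.0.0/8 (H6) depth=8
  Q 71.19.234.5: descend 010001110001001111101010 ; hops seen [H7,H5,H0] ; pick H0
  Q 71.17.15.117: descend 01000111000100 ; hops seen [H7,H5] ; pick H5
  Q 108.17.240.22: descend 01101100000100011111 ; hops seen [H7,H4] ; pick H4
  + 71.19.224.0/20 (H3) depth=20
  Q 71.19.234.140: descend 01000111000100111110101010001100 ; hops seen [H7,H5,H3,H0,H6] ; pick H6
  - 108.17.248.21/32 clear@32
  + 71.19.234.0/24 (H6) depth=24
  Q 71.16.137.109: descend 01000111000100 ; hops seen [H7,H5] ; pick H5
  + 0.0.0.0/0 (H7) depth=0
  Q 127.147.194.85: descend 011 ; hops seen [H7] ; pick H7
  - 108.17.240.0/20 clear@20
  Q 68.35.248.34: descend 010001 ; hops seen [H7] ; pick H7
  - 71.19.234.0/24 clear@24

== LOOKUPS ==
["H4","H4","no-route","H4","H4","H5","H0","H5","H4","H6","H5","H7","H7"]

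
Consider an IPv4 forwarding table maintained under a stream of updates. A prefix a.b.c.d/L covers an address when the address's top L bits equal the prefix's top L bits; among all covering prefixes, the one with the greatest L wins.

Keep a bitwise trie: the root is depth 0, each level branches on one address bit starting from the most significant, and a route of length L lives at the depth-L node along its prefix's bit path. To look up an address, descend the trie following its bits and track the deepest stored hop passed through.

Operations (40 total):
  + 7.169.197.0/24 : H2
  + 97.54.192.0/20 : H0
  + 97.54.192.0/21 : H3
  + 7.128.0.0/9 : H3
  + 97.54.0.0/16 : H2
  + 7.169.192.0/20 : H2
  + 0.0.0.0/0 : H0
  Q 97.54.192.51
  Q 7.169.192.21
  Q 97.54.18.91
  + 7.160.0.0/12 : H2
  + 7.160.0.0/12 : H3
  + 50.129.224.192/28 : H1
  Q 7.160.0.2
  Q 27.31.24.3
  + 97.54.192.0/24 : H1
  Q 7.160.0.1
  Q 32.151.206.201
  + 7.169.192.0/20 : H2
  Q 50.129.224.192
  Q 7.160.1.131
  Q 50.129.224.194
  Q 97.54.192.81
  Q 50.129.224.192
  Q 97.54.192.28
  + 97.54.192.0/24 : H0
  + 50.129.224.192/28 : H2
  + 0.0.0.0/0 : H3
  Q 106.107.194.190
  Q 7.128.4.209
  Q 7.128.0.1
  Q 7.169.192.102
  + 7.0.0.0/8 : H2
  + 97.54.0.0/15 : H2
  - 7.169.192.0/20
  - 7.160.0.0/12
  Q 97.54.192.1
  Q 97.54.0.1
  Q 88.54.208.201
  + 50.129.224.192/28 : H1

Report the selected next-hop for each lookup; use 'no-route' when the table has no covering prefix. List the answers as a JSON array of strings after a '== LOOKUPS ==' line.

Process each operation:
  add 7.169.197.0/24 -> H2 at depth 24
  add 97.54.192.0/20 -> H0 at depth 20
  add 97.54.192.0/21 -> H3 at depth 21
  add 7.128.0.0/9 -> H3 at depth 9
  add 97.54.0.0/16 -> H2 at depth 16
  add 7.169.192.0/20 -> H2 at depth 20
  add 0.0.0.0/0 -> H0 at depth 0
  lookup 97.54.192.51: bits 011000010011011011000 walk d0:H0→d1:-→d2:-→d3:-→d4:-→d5:-→d6:-→d7:-→d8:-→d9:-→d10:-→d11:-→d12:-→d13:-→d14:-→d15:-→d16:H2→d17:-→d18:-→d19:-→d20:H0→d21:H3 -> H3
  lookup 7.169.192.21: bits 000001111010100111000 walk d0:H0→d1:-→d2:-→d3:-→d4:-→d5:-→d6:-→d7:-→d8:-→d9:H3→d10:-→d11:-→d12:-→d13:-→d14:-→d15:-→d16:-→d17:-→d18:-→d19:-→d20:H2→d21:- -> H2
  lookup 97.54.18.91: bits 0110000100110110 walk d0:H0→d1:-→d2:-→d3:-→d4:-→d5:-→d6:-→d7:-→d8:-→d9:-→d10:-→d11:-→d12:-→d13:-→d14:-→d15:-→d16:H2 -> H2
  add 7.160.0.0/12 -> H2 at depth 12
  add 7.160.0.0/12 -> H3 at depth 12
  add 50.129.224.192/28 -> H1 at depth 28
  lookup 7.160.0.2: bits 000001111010 walk d0:H0→d1:-→d2:-→d3:-→d4:-→d5:-→d6:-→d7:-→d8:-→d9:H3→d10:-→d11:-→d12:H3 -> H3
  lookup 27.31.24.3: bits 000 walk d0:H0→d1:-→d2:-→d3:- -> H0
  add 97.54.192.0/24 -> H1 at depth 24
  lookup 7.160.0.1: bits 000001111010 walk d0:H0→d1:-→d2:-→d3:-→d4:-→d5:-→d6:-→d7:-→d8:-→d9:H3→d10:-→d11:-→d12:H3 -> H3
  lookup 32.151.206.201: bits 001 walk d0:H0→d1:-→d2:-→d3:- -> H0
  add 7.169.192.0/20 -> H2 at depth 20
  lookup 50.129.224.192: bits 0011001010000001111000001100 walk d0:H0→d1:-→d2:-→d3:-→d4:-→d5:-→d6:-→d7:-→d8:-→d9:-→d10:-→d11:-→d12:-→d13:-→d14:-→d15:-→d16:-→d17:-→d18:-→d19:-→d20:-→d21:-→d22:-→d23:-→d24:-→d25:-→d26:-→d27:-→d28:H1 -> H1
  lookup 7.160.1.131: bits 000001111010 walk d0:H0→d1:-→d2:-→d3:-→d4:-→d5:-→d6:-→d7:-→d8:-→d9:H3→d10:-→d11:-→d12:H3 -> H3
  lookup 50.129.224.194: bits 0011001010000001111000001100 walk d0:H0→d1:-→d2:-→d3:-→d4:-→d5:-→d6:-→d7:-→d8:-→d9:-→d10:-→d11:-→d12:-→d13:-→d14:-→d15:-→d16:-→d17:-→d18:-→d19:-→d20:-→d21:-→d22:-→d23:-→d24:-→d25:-→d26:-→d27:-→d28:H1 -> H1
  lookup 97.54.192.81: bits 011000010011011011000000 walk d0:H0→d1:-→d2:-→d3:-→d4:-→d5:-→d6:-→d7:-→d8:-→d9:-→d10:-→d11:-→d12:-→d13:-→d14:-→d15:-→d16:H2→d17:-→d18:-→d19:-→d20:H0→d21:H3→d22:-→d23:-→d24:H1 -> H1
  lookup 50.129.224.192: bits 0011001010000001111000001100 walk d0:H0→d1:-→d2:-→d3:-→d4:-→d5:-→d6:-→d7:-→d8:-→d9:-→d10:-→d11:-→d12:-→d13:-→d14:-→d15:-→d16:-→d17:-→d18:-→d19:-→d20:-→d21:-→d22:-→d23:-→d24:-→d25:-→d26:-→d27:-→d28:H1 -> H1
  lookup 97.54.192.28: bits 011000010011011011000000 walk d0:H0→d1:-→d2:-→d3:-→d4:-→d5:-→d6:-→d7:-→d8:-→d9:-→d10:-→d11:-→d12:-→d13:-→d14:-→d15:-→d16:H2→d17:-→d18:-→d19:-→d20:H0→d21:H3→d22:-→d23:-→d24:H1 -> H1
  add 97.54.192.0/24 -> H0 at depth 24
  add 50.129.224.192/28 -> H2 at depth 28
  add 0.0.0.0/0 -> H3 at depth 0
  lookup 106.107.194.190: bits 0110 walk d0:H3→d1:-→d2:-→d3:-→d4:- -> H3
  lookup 7.128.4.209: bits 0000011110 walk d0:H3→d1:-→d2:-→d3:-→d4:-→d5:-→d6:-→d7:-→d8:-→d9:H3→d10:- -> H3
  lookup 7.128.0.1: bits 0000011110 walk d0:H3→d1:-→d2:-→d3:-→d4:-→d5:-→d6:-→d7:-→d8:-→d9:H3→d10:- -> H3
  lookup 7.169.192.102: bits 000001111010100111000 walk d0:H3→d1:-→d2:-→d3:-→d4:-→d5:-→d6:-→d7:-→d8:-→d9:H3→d10:-→d11:-→d12:H3→d13:-→d14:-→d15:-→d16:-→d17:-→d18:-→d19:-→d20:H2→d21:- -> H2
  add 7.0.0.0/8 -> H2 at depth 8
  add 97.54.0.0/15 -> H2 at depth 15
  del 7.169.192.0/20 (clear depth 20)
  del 7.160.0.0/12 (clear depth 12)
  lookup 97.54.192.1: bits 011000010011011011000000 walk d0:H3→d1:-→d2:-→d3:-→d4:-→d5:-→d6:-→d7:-→d8:-→d9:-→d10:-→d11:-→d12:-→d13:-→d14:-→d15:H2→d16:H2→d17:-→d18:-→d19:-→d20:H0→d21:H3→d22:-→d23:-→d24:H0 -> H0
  lookup 97.54.0.1: bits 0110000100110110 walk d0:H3→d1:-→d2:-→d3:-→d4:-→d5:-→d6:-→d7:-→d8:-→d9:-→d10:-→d11:-→d12:-→d13:-→d14:-→d15:H2→d16:H2 -> H2
  lookup 88.54.208.201: bits 01 walk d0:H3→d1:-→d2:- -> H3
  add 50.129.224.192/28 -> H1 at depth 28

== LOOKUPS ==
["H3","H2","H2","H3","H0","H3","H0","H1","H3","H1","H1","H1","H1","H3","H3","H3","H2","H0","H2","H3"]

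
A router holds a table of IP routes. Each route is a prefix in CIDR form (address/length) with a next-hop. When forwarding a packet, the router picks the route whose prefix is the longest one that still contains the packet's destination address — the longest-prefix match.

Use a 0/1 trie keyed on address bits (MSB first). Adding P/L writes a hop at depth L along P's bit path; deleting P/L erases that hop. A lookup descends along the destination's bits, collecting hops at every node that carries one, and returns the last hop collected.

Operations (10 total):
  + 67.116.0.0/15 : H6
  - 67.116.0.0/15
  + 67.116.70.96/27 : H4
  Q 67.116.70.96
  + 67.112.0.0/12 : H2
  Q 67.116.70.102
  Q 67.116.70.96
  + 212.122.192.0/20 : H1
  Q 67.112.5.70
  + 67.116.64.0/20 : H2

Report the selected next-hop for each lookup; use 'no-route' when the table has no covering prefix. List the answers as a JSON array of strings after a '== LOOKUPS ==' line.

Apply in order:
  add 67.116.0.0/15 -> H6 at depth 15
  del 67.116.0.0/15 (clear depth 15)
  add 67.116.70.96/27 -> H4 at depth 27
  lookup 67.116.70.96: bits 010000110111010001000110011 walk d0:-→d1:-→d2:-→d3:-→d4:-→d5:-→d6:-→d7:-→d8:-→d9:-→d10:-→d11:-→d12:-→d13:-→d14:-→d15:-→d16:-→d17:-→d18:-→d19:-→d20:-→d21:-→d22:-→d23:-→d24:-→d25:-→d26:-→d27:H4 -> H4
  add 67.112.0.0/12 -> H2 at depth 12
  lookup 67.116.70.102: bits 010000110111010001000110011 walk d0:-→d1:-→d2:-→d3:-→d4:-→d5:-→d6:-→d7:-→d8:-→d9:-→d10:-→d11:-→d12:H2→d13:-→d14:-→d15:-→d16:-→d17:-→d18:-→d19:-→d20:-→d21:-→d22:-→d23:-→d24:-→d25:-→d26:-→d27:H4 -> H4
  lookup 67.116.70.96: bits 010000110111010001000110011 walk d0:-→d1:-→d2:-→d3:-→d4:-→d5:-→d6:-→d7:-→d8:-→d9:-→d10:-→d11:-→d12:H2→d13:-→d14:-→d15:-→d16:-→d17:-→d18:-→d19:-→d20:-→d21:-→d22:-→d23:-→d24:-→d25:-→d26:-→d27:H4 -> H4
  add 212.122.192.0/20 -> H1 at depth 20
  lookup 67.112.5.70: bits 0100001101110 walk d0:-→d1:-→d2:-→d3:-→d4:-→d5:-→d6:-→d7:-→d8:-→d9:-→d10:-→d11:-→d12:H2→d13:- -> H2
  add 67.116.64.0/20 -> H2 at depth 20

== LOOKUPS ==
["H4","H4","H4","H2"]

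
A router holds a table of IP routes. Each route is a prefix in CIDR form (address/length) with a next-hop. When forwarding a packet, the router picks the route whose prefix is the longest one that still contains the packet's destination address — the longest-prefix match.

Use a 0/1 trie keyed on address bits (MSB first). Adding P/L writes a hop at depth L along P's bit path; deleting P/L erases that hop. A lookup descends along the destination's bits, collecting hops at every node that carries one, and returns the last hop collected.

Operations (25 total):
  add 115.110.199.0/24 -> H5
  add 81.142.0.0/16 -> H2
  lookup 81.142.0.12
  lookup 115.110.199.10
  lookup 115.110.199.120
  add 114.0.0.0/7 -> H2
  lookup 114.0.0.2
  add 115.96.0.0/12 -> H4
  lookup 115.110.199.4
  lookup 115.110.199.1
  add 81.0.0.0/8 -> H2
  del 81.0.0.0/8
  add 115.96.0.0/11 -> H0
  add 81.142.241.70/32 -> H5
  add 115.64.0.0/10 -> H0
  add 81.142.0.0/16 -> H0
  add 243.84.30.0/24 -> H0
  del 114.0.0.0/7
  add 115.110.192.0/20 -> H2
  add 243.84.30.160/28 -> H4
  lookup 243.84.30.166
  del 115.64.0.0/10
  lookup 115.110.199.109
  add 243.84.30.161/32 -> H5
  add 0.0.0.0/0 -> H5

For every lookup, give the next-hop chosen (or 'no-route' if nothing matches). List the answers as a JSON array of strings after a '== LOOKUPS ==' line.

Process each operation:
  add 115.110.199.0/24 -> H5 at depth 24
  add 81.142.0.0/16 -> H2 at depth 16
  Q 81.142.0.12: descend 0101000110001110 ; hops seen [H2] ; pick H2
  Q 115.110.199.10: descend 011100110110111011000111 ; hops seen [H5] ; pick H5
  Q 115.110.199.120: descend 011100110110111011000111 ; hops seen [H5] ; pick H5
  add 114.0.0.0/7 -> H2 at depth 7
  Q 114.0.0.2: descend 0111001 ; hops seen [H2] ; pick H2
  add 115.96.0.0/12 -> H4 at depth 12
  Q 115.110.199.4: descend 011100110110111011000111 ; hops seen [H2,H4,H5] ; pick H5
  Q 115.110.199.1: descend 011100110110111011000111 ; hops seen [H2,H4,H5] ; pick H5
  add 81.0.0.0/8 -> H2 at depth 8
  - 81.0.0.0/8 clear@8
  add 115.96.0.0/11 -> H0 at depth 11
  add 81.142.241.70/32 -> H5 at depth 32
  add 115.64.0.0/10 -> H0 at depth 10
  add 81.142.0.0/16 -> H0 at depth 16
  add 243.84.30.0/24 -> H0 at depth 24
  - 114.0.0.0/7 clear@7
  add 115.110.192.0/20 -> H2 at depth 20
  add 243.84.30.160/28 -> H4 at depth 28
  Q 243.84.30.166: descend 1111001101010100000111101010 ; hops seen [H0,H4] ; pick H4
  - 115.64.0.0/10 clear@10
  Q 115.110.199.109: descend 011100110110111011000111 ; hops seen [H0,H4,H2,H5] ; pick H5
  add 243.84.30.161/32 -> H5 at depth 32
  add 0.0.0.0/0 -> H5 at depth 0

== LOOKUPS ==
["H2","H5","H5","H2","H5","H5","H4","H5"]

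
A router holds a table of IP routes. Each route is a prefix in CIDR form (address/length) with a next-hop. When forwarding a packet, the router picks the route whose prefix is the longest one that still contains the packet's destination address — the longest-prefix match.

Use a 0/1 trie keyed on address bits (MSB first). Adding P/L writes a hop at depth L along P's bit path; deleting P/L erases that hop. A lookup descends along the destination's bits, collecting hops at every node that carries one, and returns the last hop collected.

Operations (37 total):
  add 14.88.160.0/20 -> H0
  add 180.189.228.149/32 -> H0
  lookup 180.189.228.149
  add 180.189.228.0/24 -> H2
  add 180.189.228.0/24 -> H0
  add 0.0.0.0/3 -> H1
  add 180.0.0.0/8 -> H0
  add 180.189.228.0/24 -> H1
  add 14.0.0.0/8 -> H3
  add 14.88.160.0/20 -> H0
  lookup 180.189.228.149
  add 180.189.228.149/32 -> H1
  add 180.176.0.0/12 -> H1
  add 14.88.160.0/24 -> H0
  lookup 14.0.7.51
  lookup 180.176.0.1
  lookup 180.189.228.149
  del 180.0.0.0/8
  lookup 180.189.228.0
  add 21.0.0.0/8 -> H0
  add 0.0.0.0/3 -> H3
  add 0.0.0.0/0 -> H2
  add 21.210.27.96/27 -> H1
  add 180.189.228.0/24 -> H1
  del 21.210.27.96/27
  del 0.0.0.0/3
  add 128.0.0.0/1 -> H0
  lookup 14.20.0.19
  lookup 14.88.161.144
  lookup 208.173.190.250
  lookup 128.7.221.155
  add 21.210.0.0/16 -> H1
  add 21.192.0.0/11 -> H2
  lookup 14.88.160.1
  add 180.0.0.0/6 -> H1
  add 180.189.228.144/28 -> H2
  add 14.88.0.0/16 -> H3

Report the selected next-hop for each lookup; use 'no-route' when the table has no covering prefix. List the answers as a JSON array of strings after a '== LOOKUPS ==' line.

Apply in order:
  + 14.88.160.0/20 (H0) depth=20
  + 180.189.228.149/32 (H0) depth=32
  Q 180.189.228.149: descend 10110100101111011110010010010101 ; hops seen [H0] ; pick H0
  + 180.189.228.0/24 (H2) depth=24
  + 180.189.228.0/24 (H0) depth=24
  + 0.0.0.0/3 (H1) depth=3
  + 180.0.0.0/8 (H0) depth=8
  + 180.189.228.0/24 (H1) depth=24
  + 14.0.0.0/8 (H3) depth=8
  + 14.88.160.0/20 (H0) depth=20
  Q 180.189.228.149: descend 10110100101111011110010010010101 ; hops seen [H0,H1,H0] ; pick H0
  + 180.189.228.149/32 (H1) depth=32
  + 180.176.0.0/12 (H1) depth=12
  + 14.88.160.0/24 (H0) depth=24
  Q 14.0.7.51: descend 000011100 ; hops seen [H1,H3] ; pick H3
  Q 180.176.0.1: descend 101101001011 ; hops seen [H0,H1] ; pick H1
  Q 180.189.228.149: descend 10110100101111011110010010010101 ; hops seen [H0,H1,H1,H1] ; pick H1
  del 180.0.0.0/8 (clear depth 8)
  Q 180.189.228.0: descend 101101001011110111100100 ; hops seen [H1,H1] ; pick H1
  + 21.0.0.0/8 (H0) depth=8
  + 0.0.0.0/3 (H3) depth=3
  + 0.0.0.0/0 (H2) depth=0
  + 21.210.27.96/27 (H1) depth=27
  + 180.189.228.0/24 (H1) depth=24
  del 21.210.27.96/27 (clear depth 27)
  del 0.0.0.0/3 (clear depth 3)
  + 128.0.0.0/1 (H0) depth=1
  Q 14.20.0.19: descend 000011100 ; hops seen [H2,H3] ; pick H3
  Q 14.88.161.144: descend 00001110010110001010000 ; hops seen [H2,H3,H0] ; pick H0
  Q 208.173.190.250: descend 1 ; hops seen [H2,H0] ; pick H0
  Q 128.7.221.155: descend 10 ; hops seen [H2,H0] ; pick H0
  + 21.210.0.0/16 (H1) depth=16
  + 21.192.0.0/11 (H2) depth=11
  Q 14.88.160.1: descend 000011100101100010100000 ; hops seen [H2,H3,H0,H0] ; pick H0
  + 180.0.0.0/6 (H1) depth=6
  + 180.189.228.144/28 (H2) depth=28
  + 14.88.0.0/16 (H3) depth=16

== LOOKUPS ==
["H0","H0","H3","H1","H1","H1","H3","H0","H0","H0","H0"]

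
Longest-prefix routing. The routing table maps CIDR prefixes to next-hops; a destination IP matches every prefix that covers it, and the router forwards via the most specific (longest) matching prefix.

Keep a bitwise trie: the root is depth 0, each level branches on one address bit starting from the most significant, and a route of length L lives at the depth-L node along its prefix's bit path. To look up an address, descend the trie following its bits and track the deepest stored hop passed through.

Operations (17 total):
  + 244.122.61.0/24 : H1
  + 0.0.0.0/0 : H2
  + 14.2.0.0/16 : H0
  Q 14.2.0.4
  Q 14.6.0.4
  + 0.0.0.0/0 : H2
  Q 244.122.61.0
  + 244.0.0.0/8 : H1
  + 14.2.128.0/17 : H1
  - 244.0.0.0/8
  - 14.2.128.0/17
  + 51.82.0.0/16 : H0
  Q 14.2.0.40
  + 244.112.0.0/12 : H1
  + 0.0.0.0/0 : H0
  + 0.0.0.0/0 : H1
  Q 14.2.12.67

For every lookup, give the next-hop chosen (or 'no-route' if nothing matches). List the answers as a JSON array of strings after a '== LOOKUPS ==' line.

Apply in order:
  add 244.122.61.0/24 -> H1 at depth 24
  add 0.0.0.0/0 -> H2 at depth 0
  add 14.2.0.0/16 -> H0 at depth 16
  Q 14.2.0.4: descend 0000111000000010 ; hops seen [H2,H0] ; pick H0
  Q 14.6.0.4: descend 0000111000000 ; hops seen [H2] ; pick H2
  add 0.0.0.0/0 -> H2 at depth 0
  Q 244.122.61.0: descend 111101000111101000111101 ; hops seen [H2,H1] ; pick H1
  add 244.0.0.0/8 -> H1 at depth 8
  add 14.2.128.0/17 -> H1 at depth 17
  del 244.0.0.0/8 (clear depth 8)
  del 14.2.128.0/17 (clear depth 17)
  add 51.82.0.0/16 -> H0 at depth 16
  Q 14.2.0.40: descend 0000111000000010 ; hops seen [H2,H0] ; pick H0
  add 244.112.0.0/12 -> H1 at depth 12
  add 0.0.0.0/0 -> H0 at depth 0
  add 0.0.0.0/0 -> H1 at depth 0
  Q 14.2.12.67: descend 0000111000000010 ; hops seen [H1,H0] ; pick H0

== LOOKUPS ==
["H0","H2","H1","H0","H0"]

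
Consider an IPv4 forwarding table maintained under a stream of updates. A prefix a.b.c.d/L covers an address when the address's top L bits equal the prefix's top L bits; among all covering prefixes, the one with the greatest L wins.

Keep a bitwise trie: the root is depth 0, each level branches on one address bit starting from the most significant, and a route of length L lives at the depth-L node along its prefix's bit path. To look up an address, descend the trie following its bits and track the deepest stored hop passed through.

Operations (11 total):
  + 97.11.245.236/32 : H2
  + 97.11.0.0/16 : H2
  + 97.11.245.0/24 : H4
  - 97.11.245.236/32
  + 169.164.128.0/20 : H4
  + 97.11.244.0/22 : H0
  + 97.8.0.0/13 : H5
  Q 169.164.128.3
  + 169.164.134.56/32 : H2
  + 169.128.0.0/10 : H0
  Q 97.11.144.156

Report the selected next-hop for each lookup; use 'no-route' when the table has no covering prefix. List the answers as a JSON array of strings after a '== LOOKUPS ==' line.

Apply in order:
  add 97.11.245.236/32 -> H2 at depth 32
  add 97.11.0.0/16 -> H2 at depth 16
  add 97.11.245.0/24 -> H4 at depth 24
  del 97.11.245.236/32 (clear depth 32)
  add 169.164.128.0/20 -> H4 at depth 20
  add 97.11.244.0/22 -> H0 at depth 22
  add 97.8.0.0/13 -> H5 at depth 13
  Q 169.164.128.3: descend 10101001101001001000 ; hops seen [H4] ; pick H4
  add 169.164.134.56/32 -> H2 at depth 32
  add 169.128.0.0/10 -> H0 at depth 10
  Q 97.11.144.156: descend 01100001000010111 ; hops seen [H5,H2] ; pick H2

== LOOKUPS ==
["H4","H2"]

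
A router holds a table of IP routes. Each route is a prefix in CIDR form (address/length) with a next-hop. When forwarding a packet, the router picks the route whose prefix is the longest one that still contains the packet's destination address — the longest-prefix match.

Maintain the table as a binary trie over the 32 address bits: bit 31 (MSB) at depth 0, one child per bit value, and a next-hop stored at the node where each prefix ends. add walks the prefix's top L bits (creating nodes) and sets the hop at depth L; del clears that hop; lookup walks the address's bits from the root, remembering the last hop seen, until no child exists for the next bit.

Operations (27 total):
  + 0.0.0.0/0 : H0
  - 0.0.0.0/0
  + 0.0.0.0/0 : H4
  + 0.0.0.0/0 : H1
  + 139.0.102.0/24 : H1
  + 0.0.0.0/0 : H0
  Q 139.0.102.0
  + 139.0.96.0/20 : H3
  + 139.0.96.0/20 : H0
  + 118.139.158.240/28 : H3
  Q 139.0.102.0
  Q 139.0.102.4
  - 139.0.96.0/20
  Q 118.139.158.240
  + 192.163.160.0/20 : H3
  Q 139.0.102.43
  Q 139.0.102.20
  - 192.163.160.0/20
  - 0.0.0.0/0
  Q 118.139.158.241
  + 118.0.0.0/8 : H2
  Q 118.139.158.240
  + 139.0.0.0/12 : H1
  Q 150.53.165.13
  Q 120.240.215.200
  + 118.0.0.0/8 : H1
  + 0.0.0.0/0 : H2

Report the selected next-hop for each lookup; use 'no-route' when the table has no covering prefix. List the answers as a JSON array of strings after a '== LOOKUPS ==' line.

Trace:
  + 0.0.0.0/0 (H0) depth=0
  del 0.0.0.0/0 (clear depth 0)
  + 0.0.0.0/0 (H4) depth=0
  + 0.0.0.0/0 (H1) depth=0
  + 139.0.102.0/24 (H1) depth=24
  + 0.0.0.0/0 (H0) depth=0
  ? 139.0.102.0  path d0:H0→d1:-→d2:-→d3:-→d4:-→d5:-→d6:-→d7:-→d8:-→d9:-→d10:-→d11:-→d12:-→d13:-→d14:-→d15:-→d16:-→d17:-→d18:-→d19:-→d20:-→d21:-→d22:-→d23:-→d24:H1  best=H1
  + 139.0.96.0/20 (H3) depth=20
  + 139.0.96.0/20 (H0) depth=20
  + 118.139.158.240/28 (H3) depth=28
  ? 139.0.102.0  path d0:H0→d1:-→d2:-→d3:-→d4:-→d5:-→d6:-→d7:-→d8:-→d9:-→d10:-→d11:-→d12:-→d13:-→d14:-→d15:-→d16:-→d17:-→d18:-→d19:-→d20:H0→d21:-→d22:-→d23:-→d24:H1  best=H1
  ? 139.0.102.4  path d0:H0→d1:-→d2:-→d3:-→d4:-→d5:-→d6:-→d7:-→d8:-→d9:-→d10:-→d11:-→d12:-→d13:-→d14:-→d15:-→d16:-→d17:-→d18:-→d19:-→d20:H0→d21:-→d22:-→d23:-→d24:H1  best=H1
  del 139.0.96.0/20 (clear depth 20)
  ? 118.139.158.240  path d0:H0→d1:-→d2:-→d3:-→d4:-→d5:-→d6:-→d7:-→d8:-→d9:-→d10:-→d11:-→d12:-→d13:-→d14:-→d15:-→d16:-→d17:-→d18:-→d19:-→d20:-→d21:-→d22:-→d23:-→d24:-→d25:-→d26:-→d27:-→d28:H3  best=H3
  + 192.163.160.0/20 (H3) depth=20
  ? 139.0.102.43  path d0:H0→d1:-→d2:-→d3:-→d4:-→d5:-→d6:-→d7:-→d8:-→d9:-→d10:-→d11:-→d12:-→d13:-→d14:-→d15:-→d16:-→d17:-→d18:-→d19:-→d20:-→d21:-→d22:-→d23:-→d24:H1  best=H1
  ? 139.0.102.20  path d0:H0→d1:-→d2:-→d3:-→d4:-→d5:-→d6:-→d7:-→d8:-→d9:-→d10:-→d11:-→d12:-→d13:-→d14:-→d15:-→d16:-→d17:-→d18:-→d19:-→d20:-→d21:-→d22:-→d23:-→d24:H1  best=H1
  del 192.163.160.0/20 (clear depth 20)
  del 0.0.0.0/0 (clear depth 0)
  ? 118.139.158.241  path d0:-→d1:-→d2:-→d3:-→d4:-→d5:-→d6:-→d7:-→d8:-→d9:-→d10:-→d11:-→d12:-→d13:-→d14:-→d15:-→d16:-→d17:-→d18:-→d19:-→d20:-→d21:-→d22:-→d23:-→d24:-→d25:-→d26:-→d27:-→d28:H3  best=H3
  + 118.0.0.0/8 (H2) depth=8
  ? 118.139.158.240  path d0:-→d1:-→d2:-→d3:-→d4:-→d5:-→d6:-→d7:-→d8:H2→d9:-→d10:-→d11:-→d12:-→d13:-→d14:-→d15:-→d16:-→d17:-→d18:-→d19:-→d20:-→d21:-→d22:-→d23:-→d24:-→d25:-→d26:-→d27:-→d28:H3  best=H3
  + 139.0.0.0/12 (H1) depth=12
  ? 150.53.165.13  path d0:-→d1:-→d2:-→d3:-  best=no-route
  ? 120.240.215.200  path d0:-→d1:-→d2:-→d3:-→d4:-  best=no-route
  + 118.0.0.0/8 (H1) depth=8
  + 0.0.0.0/0 (H2) depth=0

== LOOKUPS ==
["H1","H1","H1","H3","H1","H1","H3","H3","no-route","no-route"]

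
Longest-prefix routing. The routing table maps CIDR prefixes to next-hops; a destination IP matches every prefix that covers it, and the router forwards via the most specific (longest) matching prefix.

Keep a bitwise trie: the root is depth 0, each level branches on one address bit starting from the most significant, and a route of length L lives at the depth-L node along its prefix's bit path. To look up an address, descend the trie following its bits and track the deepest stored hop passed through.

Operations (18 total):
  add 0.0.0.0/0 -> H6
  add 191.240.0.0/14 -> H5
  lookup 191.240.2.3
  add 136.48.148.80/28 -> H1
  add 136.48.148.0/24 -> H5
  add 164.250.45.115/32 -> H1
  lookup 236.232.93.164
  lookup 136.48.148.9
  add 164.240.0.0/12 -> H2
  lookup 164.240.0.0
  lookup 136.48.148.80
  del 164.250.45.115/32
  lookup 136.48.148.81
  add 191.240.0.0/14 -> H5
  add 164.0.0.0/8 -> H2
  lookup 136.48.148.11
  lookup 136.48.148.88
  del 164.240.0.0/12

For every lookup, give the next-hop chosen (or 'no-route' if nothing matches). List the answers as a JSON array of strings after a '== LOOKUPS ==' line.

Process each operation:
  + 0.0.0.0/0 (H6) depth=0
  + 191.240.0.0/14 (H5) depth=14
  Q 191.240.2.3: descend 10111111111100 ; hops seen [H6,H5] ; pick H5
  + 136.48.148.80/28 (H1) depth=28
  + 136.48.148.0/24 (H5) depth=24
  + 164.250.45.115/32 (H1) depth=32
  Q 236.232.93.164: descend 1 ; hops seen [H6] ; pick H6
  Q 136.48.148.9: descend 1000100000110000100101000 ; hops seen [H6,H5] ; pick H5
  + 164.240.0.0/12 (H2) depth=12
  Q 164.240.0.0: descend 101001001111 ; hops seen [H6,H2] ; pick H2
  Q 136.48.148.80: descend 1000100000110000100101000101 ; hops seen [H6,H5,H1] ; pick H1
  - 164.250.45.115/32 clear@32
  Q 136.48.148.81: descend 1000100000110000100101000101 ; hops seen [H6,H5,H1] ; pick H1
  + 191.240.0.0/14 (H5) depth=14
  + 164.0.0.0/8 (H2) depth=8
  Q 136.48.148.11: descend 1000100000110000100101000 ; hops seen [H6,H5] ; pick H5
  Q 136.48.148.88: descend 1000100000110000100101000101 ; hops seen [H6,H5,H1] ; pick H1
  - 164.240.0.0/12 clear@12

== LOOKUPS ==
["H5","H6","H5","H2","H1","H1","H5","H1"]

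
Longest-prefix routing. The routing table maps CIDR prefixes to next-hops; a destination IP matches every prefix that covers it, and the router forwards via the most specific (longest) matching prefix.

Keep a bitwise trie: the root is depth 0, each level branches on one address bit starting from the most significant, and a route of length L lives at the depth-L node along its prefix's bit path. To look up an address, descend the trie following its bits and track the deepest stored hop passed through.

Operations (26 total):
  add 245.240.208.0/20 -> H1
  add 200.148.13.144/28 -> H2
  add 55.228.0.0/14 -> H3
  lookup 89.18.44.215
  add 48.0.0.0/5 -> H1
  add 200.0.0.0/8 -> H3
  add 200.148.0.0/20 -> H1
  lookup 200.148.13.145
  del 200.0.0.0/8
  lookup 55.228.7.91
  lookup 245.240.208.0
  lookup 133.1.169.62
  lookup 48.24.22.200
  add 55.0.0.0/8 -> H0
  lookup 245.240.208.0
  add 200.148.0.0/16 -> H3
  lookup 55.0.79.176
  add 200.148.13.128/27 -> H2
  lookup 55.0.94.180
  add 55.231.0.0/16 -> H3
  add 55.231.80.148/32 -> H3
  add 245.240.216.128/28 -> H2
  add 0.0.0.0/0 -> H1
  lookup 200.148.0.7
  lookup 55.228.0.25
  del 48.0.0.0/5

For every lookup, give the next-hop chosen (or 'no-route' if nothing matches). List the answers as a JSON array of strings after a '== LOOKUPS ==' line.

Apply in order:
  + 245.240.208.0/20 (H1) depth=20
  + 200.148.13.144/28 (H2) depth=28
  + 55.228.0.0/14 (H3) depth=14
  lookup 89.18.44.215: bits 0 walk d0:-→d1:- -> no-route
  + 48.0.0.0/5 (H1) depth=5
  + 200.0.0.0/8 (H3) depth=8
  + 200.148.0.0/20 (H1) depth=20
  lookup 200.148.13.145: bits 1100100010010100000011011001 walk d0:-→d1:-→d2:-→d3:-→d4:-→d5:-→d6:-→d7:-→d8:H3→d9:-→d10:-→d11:-→d12:-→d13:-→d14:-→d15:-→d16:-→d17:-→d18:-→d19:-→d20:H1→d21:-→d22:-→d23:-→d24:-→d25:-→d26:-→d27:-→d28:H2 -> H2
  del 200.0.0.0/8 (clear depth 8)
  lookup 55.228.7.91: bits 00110111111001 walk d0:-→d1:-→d2:-→d3:-→d4:-→d5:H1→d6:-→d7:-→d8:-→d9:-→d10:-→d11:-→d12:-→d13:-→d14:H3 -> H3
  lookup 245.240.208.0: bits 11110101111100001101 walk d0:-→d1:-→d2:-→d3:-→d4:-→d5:-→d6:-→d7:-→d8:-→d9:-→d10:-→d11:-→d12:-→d13:-→d14:-→d15:-→d16:-→d17:-→d18:-→d19:-→d20:H1 -> H1
  lookup 133.1.169.62: bits 1 walk d0:-→d1:- -> no-route
  lookup 48.24.22.200: bits 00110 walk d0:-→d1:-→d2:-→d3:-→d4:-→d5:H1 -> H1
  + 55.0.0.0/8 (H0) depth=8
  lookup 245.240.208.0: bits 11110101111100001101 walk d0:-→d1:-→d2:-→d3:-→d4:-→d5:-→d6:-→d7:-→d8:-→d9:-→d10:-→d11:-→d12:-→d13:-→d14:-→d15:-→d16:-→d17:-→d18:-→d19:-→d20:H1 -> H1
  + 200.148.0.0/16 (H3) depth=16
  lookup 55.0.79.176: bits 00110111 walk d0:-→d1:-→d2:-→d3:-→d4:-→d5:H1→d6:-→d7:-→d8:H0 -> H0
  + 200.148.13.128/27 (H2) depth=27
  lookup 55.0.94.180: bits 00110111 walk d0:-→d1:-→d2:-→d3:-→d4:-→d5:H1→d6:-→d7:-→d8:H0 -> H0
  + 55.231.0.0/16 (H3) depth=16
  + 55.231.80.148/32 (H3) depth=32
  + 245.240.216.128/28 (H2) depth=28
  + 0.0.0.0/0 (H1) depth=0
  lookup 200.148.0.7: bits 11001000100101000000 walk d0:H1→d1:-→d2:-→d3:-→d4:-→d5:-→d6:-→d7:-→d8:-→d9:-→d10:-→d11:-→d12:-→d13:-→d14:-→d15:-→d16:H3→d17:-→d18:-→d19:-→d20:H1 -> H1
  lookup 55.228.0.25: bits 00110111111001 walk d0:H1→d1:-→d2:-→d3:-→d4:-→d5:H1→d6:-→d7:-→d8:H0→d9:-→d10:-→d11:-→d12:-→d13:-→d14:H3 -> H3
  del 48.0.0.0/5 (clear depth 5)

== LOOKUPS ==
["no-route","H2","H3","H1","no-route","H1","H1","H0","H0","H1","H3"]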